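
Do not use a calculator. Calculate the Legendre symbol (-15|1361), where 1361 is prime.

First reduce: -15 ≡ 1346 (mod 1361).
Pull out 2: since 1361 ≡ 1 (mod 8), (2/1361) = +1.
Reciprocity: 673 ≡ 1 and 1361 ≡ 1 (mod 4), so (673/1361) = +(1361/673).
Reduce top mod 673: now compute (15/673).
Reciprocity: 15 ≡ 3 and 673 ≡ 1 (mod 4), so (15/673) = +(673/15).
Reduce top mod 15: now compute (13/15).
Reciprocity: 13 ≡ 1 and 15 ≡ 3 (mod 4), so (13/15) = +(15/13).
Reduce top mod 13: now compute (2/13).
Pull out 2: since 13 ≡ 5 (mod 8), (2/13) = -1.
Reached (1/13) = 1. Collecting the sign flips along the way, the symbol is -1.

-1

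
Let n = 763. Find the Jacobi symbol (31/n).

-1

Reciprocity: 31 ≡ 3 and 763 ≡ 3 (mod 4), so (31/763) = −(763/31).
Reduce top mod 31: now compute (19/31).
Reciprocity: 19 ≡ 3 and 31 ≡ 3 (mod 4), so (19/31) = −(31/19).
Reduce top mod 19: now compute (12/19).
Pull out 2^2: since 19 ≡ 3 (mod 8), (2/19) = -1, so (2/19)^2 = +1.
Reciprocity: 3 ≡ 3 and 19 ≡ 3 (mod 4), so (3/19) = −(19/3).
Reduce top mod 3: now compute (1/3).
Reached (1/3) = 1. Collecting the sign flips along the way, the symbol is -1.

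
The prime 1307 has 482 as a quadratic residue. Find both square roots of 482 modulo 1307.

Since 1307 ≡ 3 (mod 4), a square root of 482 is 482^((1307+1)/4) = 482^327 mod 1307.
Repeated squaring: 482^2≡985, 482^4≡431, 482^8≡167, 482^16≡442, 482^32≡621, 482^64≡76, 482^128≡548, 482^256≡1001 (mod 1307).
482^327 = 482^(256+64+4+2+1) ≡ 1086 (mod 1307).
Check: 1086² = 1179396 ≡ 482 (mod 1307). The two roots are 221 and 1086.

221, 1086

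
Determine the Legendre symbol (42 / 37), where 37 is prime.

-1

Euler's criterion: (42/37) ≡ 5^18 (mod 37).
5^2 ≡ 25 (mod 37)
5^4 ≡ 33 (mod 37)
5^8 ≡ 16 (mod 37)
5^16 ≡ 34 (mod 37)
5^18 = 5^(16+2) ≡ 36 (mod 37).
Result is 36 ≡ −1, so (42/37) = −1.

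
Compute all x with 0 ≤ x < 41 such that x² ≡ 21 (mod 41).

12, 29

41 ≡ 1 (mod 4), so we find a root by search.
Trying successive values, 12² = 144 ≡ 21 (mod 41). The other root is 41 − 12 = 29.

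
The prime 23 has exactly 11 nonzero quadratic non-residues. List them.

5,7,10,11,14,15,17,19,20,21,22

Square k = 1,…,11 (k and 23−k give the same square):
1²=1, 2²=4, 3²=9, 4²=16, 5²≡2, 6²≡13, 7²≡3, 8²≡18, 9²≡12, 10²≡8, 11²≡6 (mod 23).
The residues are {1, 2, 3, 4, 6, 8, 9, 12, 13, 16, 18}; the non-residues are the remaining 11 nonzero classes.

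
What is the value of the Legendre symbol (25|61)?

1

Reciprocity: 25 ≡ 1 and 61 ≡ 1 (mod 4), so (25/61) = +(61/25).
Reduce top mod 25: now compute (11/25).
Reciprocity: 11 ≡ 3 and 25 ≡ 1 (mod 4), so (11/25) = +(25/11).
Reduce top mod 11: now compute (3/11).
Reciprocity: 3 ≡ 3 and 11 ≡ 3 (mod 4), so (3/11) = −(11/3).
Reduce top mod 3: now compute (2/3).
Pull out 2: since 3 ≡ 3 (mod 8), (2/3) = -1.
Reached (1/3) = 1. Collecting the sign flips along the way, the symbol is +1.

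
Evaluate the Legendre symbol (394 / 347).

-1

Euler's criterion: (394/347) ≡ 47^173 (mod 347).
47^2 ≡ 127 (mod 347)
47^4 ≡ 167 (mod 347)
47^8 ≡ 129 (mod 347)
47^16 ≡ 332 (mod 347)
47^32 ≡ 225 (mod 347)
47^64 ≡ 310 (mod 347)
47^128 ≡ 328 (mod 347)
47^173 = 47^(128+32+8+4+1) ≡ 346 (mod 347).
Result is 346 ≡ −1, so (394/347) = −1.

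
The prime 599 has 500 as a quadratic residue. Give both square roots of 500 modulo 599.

Since 599 ≡ 3 (mod 4), a square root of 500 is 500^((599+1)/4) = 500^150 mod 599.
Repeated squaring: 500^2≡217, 500^4≡367, 500^8≡513, 500^16≡208, 500^32≡136, 500^64≡526, 500^128≡537 (mod 599).
500^150 = 500^(128+16+4+2) ≡ 490 (mod 599).
Check: 490² = 240100 ≡ 500 (mod 599). The two roots are 109 and 490.

109, 490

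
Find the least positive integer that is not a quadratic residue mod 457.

(2/457) = +1, so 2 is a residue.
(3/457) = +1, so 3 is a residue.
(4/457) = +1, so 4 is a residue.
(5/457) = −1, so 5 is the smallest positive non-residue mod 457.

5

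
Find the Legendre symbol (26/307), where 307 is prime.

1

Pull out 2: since 307 ≡ 3 (mod 8), (2/307) = -1.
Reciprocity: 13 ≡ 1 and 307 ≡ 3 (mod 4), so (13/307) = +(307/13).
Reduce top mod 13: now compute (8/13).
Pull out 2^3: since 13 ≡ 5 (mod 8), (2/13) = -1, so (2/13)^3 = -1.
Reached (1/13) = 1. Collecting the sign flips along the way, the symbol is +1.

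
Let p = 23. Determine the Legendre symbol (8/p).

1

Pull out 2^3: since 23 ≡ 7 (mod 8), (2/23) = +1, so (2/23)^3 = +1.
Reached (1/23) = 1. Collecting the sign flips along the way, the symbol is +1.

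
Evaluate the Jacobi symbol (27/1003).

-1

Reciprocity: 27 ≡ 3 and 1003 ≡ 3 (mod 4), so (27/1003) = −(1003/27).
Reduce top mod 27: now compute (4/27).
Pull out 2^2: since 27 ≡ 3 (mod 8), (2/27) = -1, so (2/27)^2 = +1.
Reached (1/27) = 1. Collecting the sign flips along the way, the symbol is -1.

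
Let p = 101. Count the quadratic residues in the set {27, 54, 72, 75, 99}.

(27/101) = -1 → non-residue.
(54/101) = +1 → QR.
(72/101) = -1 → non-residue.
(75/101) = -1 → non-residue.
(99/101) = -1 → non-residue.
Total quadratic residues among the 5: 1.

1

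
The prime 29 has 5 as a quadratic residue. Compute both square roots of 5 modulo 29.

29 ≡ 1 (mod 4), so we find a root by search.
Trying successive values, 11² = 121 ≡ 5 (mod 29). The other root is 29 − 11 = 18.

11, 18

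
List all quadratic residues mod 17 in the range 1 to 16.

Square k = 1,…,8 (k and 17−k give the same square):
1²=1, 2²=4, 3²=9, 4²=16, 5²≡8, 6²≡2, 7²≡15, 8²≡13 (mod 17).
So the quadratic residues mod 17 are {1, 2, 4, 8, 9, 13, 15, 16}.

1,2,4,8,9,13,15,16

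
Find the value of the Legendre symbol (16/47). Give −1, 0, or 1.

Euler's criterion: (16/47) ≡ 16^23 (mod 47).
16^2 ≡ 21 (mod 47)
16^4 ≡ 18 (mod 47)
16^8 ≡ 42 (mod 47)
16^16 ≡ 25 (mod 47)
16^23 = 16^(16+4+2+1) ≡ 1 (mod 47).
Result is 1, so (16/47) = 1.

1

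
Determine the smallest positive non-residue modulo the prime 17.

3

(2/17) = +1, so 2 is a residue.
(3/17) = −1, so 3 is the smallest positive non-residue mod 17.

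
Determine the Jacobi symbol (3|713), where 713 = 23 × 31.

-1

Reciprocity: 3 ≡ 3 and 713 ≡ 1 (mod 4), so (3/713) = +(713/3).
Reduce top mod 3: now compute (2/3).
Pull out 2: since 3 ≡ 3 (mod 8), (2/3) = -1.
Reached (1/3) = 1. Collecting the sign flips along the way, the symbol is -1.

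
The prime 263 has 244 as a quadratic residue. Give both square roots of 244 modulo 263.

36, 227

Since 263 ≡ 3 (mod 4), a square root of 244 is 244^((263+1)/4) = 244^66 mod 263.
Repeated squaring: 244^2≡98, 244^4≡136, 244^8≡86, 244^16≡32, 244^32≡235, 244^64≡258 (mod 263).
244^66 = 244^(64+2) ≡ 36 (mod 263).
Check: 36² = 1296 ≡ 244 (mod 263). The two roots are 36 and 227.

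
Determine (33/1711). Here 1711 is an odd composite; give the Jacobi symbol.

-1

Reciprocity: 33 ≡ 1 and 1711 ≡ 3 (mod 4), so (33/1711) = +(1711/33).
Reduce top mod 33: now compute (28/33).
Pull out 2^2: since 33 ≡ 1 (mod 8), (2/33) = +1, so (2/33)^2 = +1.
Reciprocity: 7 ≡ 3 and 33 ≡ 1 (mod 4), so (7/33) = +(33/7).
Reduce top mod 7: now compute (5/7).
Reciprocity: 5 ≡ 1 and 7 ≡ 3 (mod 4), so (5/7) = +(7/5).
Reduce top mod 5: now compute (2/5).
Pull out 2: since 5 ≡ 5 (mod 8), (2/5) = -1.
Reached (1/5) = 1. Collecting the sign flips along the way, the symbol is -1.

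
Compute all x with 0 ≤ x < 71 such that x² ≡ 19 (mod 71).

27, 44

Since 71 ≡ 3 (mod 4), a square root of 19 is 19^((71+1)/4) = 19^18 mod 71.
Repeated squaring: 19^2≡6, 19^4≡36, 19^8≡18, 19^16≡40 (mod 71).
19^18 = 19^(16+2) ≡ 27 (mod 71).
Check: 27² = 729 ≡ 19 (mod 71). The two roots are 27 and 44.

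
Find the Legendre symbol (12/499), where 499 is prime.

Euler's criterion: (12/499) ≡ 12^249 (mod 499).
12^2 ≡ 144 (mod 499)
12^4 ≡ 277 (mod 499)
12^8 ≡ 382 (mod 499)
12^16 ≡ 216 (mod 499)
12^32 ≡ 249 (mod 499)
12^64 ≡ 125 (mod 499)
12^128 ≡ 156 (mod 499)
12^249 = 12^(128+64+32+16+8+1) ≡ 498 (mod 499).
Result is 498 ≡ −1, so (12/499) = −1.

-1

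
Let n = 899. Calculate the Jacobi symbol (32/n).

-1

Pull out 2^5: since 899 ≡ 3 (mod 8), (2/899) = -1, so (2/899)^5 = -1.
Reached (1/899) = 1. Collecting the sign flips along the way, the symbol is -1.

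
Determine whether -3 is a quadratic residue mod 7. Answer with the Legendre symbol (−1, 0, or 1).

1

Euler's criterion: (-3/7) ≡ 4^3 (mod 7).
4^2 ≡ 2 (mod 7)
4^3 = 4^(2+1) ≡ 1 (mod 7).
Result is 1, so (-3/7) = 1.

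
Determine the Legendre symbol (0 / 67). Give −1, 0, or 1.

0

Top reduces to 0: gcd > 1, so the symbol is 0.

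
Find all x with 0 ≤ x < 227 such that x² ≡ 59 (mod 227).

Since 227 ≡ 3 (mod 4), a square root of 59 is 59^((227+1)/4) = 59^57 mod 227.
Repeated squaring: 59^2≡76, 59^4≡101, 59^8≡213, 59^16≡196, 59^32≡53 (mod 227).
59^57 = 59^(32+16+8+1) ≡ 112 (mod 227).
Check: 112² = 12544 ≡ 59 (mod 227). The two roots are 112 and 115.

112, 115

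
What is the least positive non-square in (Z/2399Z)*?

(2/2399) = +1, so 2 is a residue.
(3/2399) = +1, so 3 is a residue.
(4/2399) = +1, so 4 is a residue.
(5/2399) = +1, so 5 is a residue.
(6/2399) = +1, so 6 is a residue.
(7/2399) = +1, so 7 is a residue.
(8/2399) = +1, so 8 is a residue.
(9/2399) = +1, so 9 is a residue.
(10/2399) = +1, so 10 is a residue.
(11/2399) = −1, so 11 is the smallest positive non-residue mod 2399.

11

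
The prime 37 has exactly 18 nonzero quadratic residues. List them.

Square k = 1,…,18 (k and 37−k give the same square):
1²=1, 2²=4, 3²=9, 4²=16, 5²=25, 6²=36, 7²≡12, 8²≡27, 9²≡7, 10²≡26, 11²≡10, 12²≡33, 13²≡21, 14²≡11, 15²≡3, 16²≡34, 17²≡30, 18²≡28 (mod 37).
So the quadratic residues mod 37 are {1, 3, 4, 7, 9, 10, 11, 12, 16, 21, 25, 26, 27, 28, 30, 33, 34, 36}.

1,3,4,7,9,10,11,12,16,21,25,26,27,28,30,33,34,36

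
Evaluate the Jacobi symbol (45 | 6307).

Reciprocity: 45 ≡ 1 and 6307 ≡ 3 (mod 4), so (45/6307) = +(6307/45).
Reduce top mod 45: now compute (7/45).
Reciprocity: 7 ≡ 3 and 45 ≡ 1 (mod 4), so (7/45) = +(45/7).
Reduce top mod 7: now compute (3/7).
Reciprocity: 3 ≡ 3 and 7 ≡ 3 (mod 4), so (3/7) = −(7/3).
Reduce top mod 3: now compute (1/3).
Reached (1/3) = 1. Collecting the sign flips along the way, the symbol is -1.

-1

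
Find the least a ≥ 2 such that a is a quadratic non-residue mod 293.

(2/293) = −1, so 2 is the smallest positive non-residue mod 293.

2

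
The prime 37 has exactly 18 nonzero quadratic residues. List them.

Square k = 1,…,18 (k and 37−k give the same square):
1²=1, 2²=4, 3²=9, 4²=16, 5²=25, 6²=36, 7²≡12, 8²≡27, 9²≡7, 10²≡26, 11²≡10, 12²≡33, 13²≡21, 14²≡11, 15²≡3, 16²≡34, 17²≡30, 18²≡28 (mod 37).
So the quadratic residues mod 37 are {1, 3, 4, 7, 9, 10, 11, 12, 16, 21, 25, 26, 27, 28, 30, 33, 34, 36}.

1 3 4 7 9 10 11 12 16 21 25 26 27 28 30 33 34 36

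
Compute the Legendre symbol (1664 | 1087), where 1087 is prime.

Euler's criterion: (1664/1087) ≡ 577^543 (mod 1087).
577^2 ≡ 307 (mod 1087)
577^4 ≡ 767 (mod 1087)
577^8 ≡ 222 (mod 1087)
577^16 ≡ 369 (mod 1087)
577^32 ≡ 286 (mod 1087)
577^64 ≡ 271 (mod 1087)
577^128 ≡ 612 (mod 1087)
577^256 ≡ 616 (mod 1087)
577^512 ≡ 93 (mod 1087)
577^543 = 577^(512+16+8+4+2+1) ≡ 1086 (mod 1087).
Result is 1086 ≡ −1, so (1664/1087) = −1.

-1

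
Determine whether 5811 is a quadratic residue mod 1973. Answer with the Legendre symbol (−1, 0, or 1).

-1

First reduce: 5811 ≡ 1865 (mod 1973).
Reciprocity: 1865 ≡ 1 and 1973 ≡ 1 (mod 4), so (1865/1973) = +(1973/1865).
Reduce top mod 1865: now compute (108/1865).
Pull out 2^2: since 1865 ≡ 1 (mod 8), (2/1865) = +1, so (2/1865)^2 = +1.
Reciprocity: 27 ≡ 3 and 1865 ≡ 1 (mod 4), so (27/1865) = +(1865/27).
Reduce top mod 27: now compute (2/27).
Pull out 2: since 27 ≡ 3 (mod 8), (2/27) = -1.
Reached (1/27) = 1. Collecting the sign flips along the way, the symbol is -1.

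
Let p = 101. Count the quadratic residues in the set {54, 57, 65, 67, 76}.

3

(54/101) = +1 → QR.
(57/101) = -1 → non-residue.
(65/101) = +1 → QR.
(67/101) = -1 → non-residue.
(76/101) = +1 → QR.
Total quadratic residues among the 5: 3.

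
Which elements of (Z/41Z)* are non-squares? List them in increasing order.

3,6,7,11,12,13,14,15,17,19,22,24,26,27,28,29,30,34,35,38

Square k = 1,…,20 (k and 41−k give the same square):
1²=1, 2²=4, 3²=9, 4²=16, 5²=25, 6²=36, 7²≡8, 8²≡23, 9²≡40, 10²≡18, 11²≡39, 12²≡21, 13²≡5, 14²≡32, 15²≡20, 16²≡10, 17²≡2, 18²≡37, 19²≡33, 20²≡31 (mod 41).
The residues are {1, 2, 4, 5, 8, 9, 10, 16, 18, 20, 21, 23, 25, 31, 32, 33, 36, 37, 39, 40}; the non-residues are the remaining 20 nonzero classes.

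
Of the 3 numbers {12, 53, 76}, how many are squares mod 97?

2

(12/97) = +1 → QR.
(53/97) = +1 → QR.
(76/97) = -1 → non-residue.
Total quadratic residues among the 3: 2.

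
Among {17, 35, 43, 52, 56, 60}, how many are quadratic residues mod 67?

(17/67) = +1 → QR.
(35/67) = +1 → QR.
(43/67) = -1 → non-residue.
(52/67) = -1 → non-residue.
(56/67) = +1 → QR.
(60/67) = +1 → QR.
Total quadratic residues among the 6: 4.

4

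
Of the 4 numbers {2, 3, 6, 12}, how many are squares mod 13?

(2/13) = -1 → non-residue.
(3/13) = +1 → QR.
(6/13) = -1 → non-residue.
(12/13) = +1 → QR.
Total quadratic residues among the 4: 2.

2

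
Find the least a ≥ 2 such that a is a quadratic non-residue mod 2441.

3

(2/2441) = +1, so 2 is a residue.
(3/2441) = −1, so 3 is the smallest positive non-residue mod 2441.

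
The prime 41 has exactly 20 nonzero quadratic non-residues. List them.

Square k = 1,…,20 (k and 41−k give the same square):
1²=1, 2²=4, 3²=9, 4²=16, 5²=25, 6²=36, 7²≡8, 8²≡23, 9²≡40, 10²≡18, 11²≡39, 12²≡21, 13²≡5, 14²≡32, 15²≡20, 16²≡10, 17²≡2, 18²≡37, 19²≡33, 20²≡31 (mod 41).
The residues are {1, 2, 4, 5, 8, 9, 10, 16, 18, 20, 21, 23, 25, 31, 32, 33, 36, 37, 39, 40}; the non-residues are the remaining 20 nonzero classes.

3, 6, 7, 11, 12, 13, 14, 15, 17, 19, 22, 24, 26, 27, 28, 29, 30, 34, 35, 38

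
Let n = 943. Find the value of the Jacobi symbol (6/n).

-1

Pull out 2: since 943 ≡ 7 (mod 8), (2/943) = +1.
Reciprocity: 3 ≡ 3 and 943 ≡ 3 (mod 4), so (3/943) = −(943/3).
Reduce top mod 3: now compute (1/3).
Reached (1/3) = 1. Collecting the sign flips along the way, the symbol is -1.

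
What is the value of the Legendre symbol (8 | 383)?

Euler's criterion: (8/383) ≡ 8^191 (mod 383).
8^2 ≡ 64 (mod 383)
8^4 ≡ 266 (mod 383)
8^8 ≡ 284 (mod 383)
8^16 ≡ 226 (mod 383)
8^32 ≡ 137 (mod 383)
8^64 ≡ 2 (mod 383)
8^128 ≡ 4 (mod 383)
8^191 = 8^(128+32+16+8+4+2+1) ≡ 1 (mod 383).
Result is 1, so (8/383) = 1.

1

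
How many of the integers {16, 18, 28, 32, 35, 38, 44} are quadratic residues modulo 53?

(16/53) = +1 → QR.
(18/53) = -1 → non-residue.
(28/53) = +1 → QR.
(32/53) = -1 → non-residue.
(35/53) = -1 → non-residue.
(38/53) = +1 → QR.
(44/53) = +1 → QR.
Total quadratic residues among the 7: 4.

4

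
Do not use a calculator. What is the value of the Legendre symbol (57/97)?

-1

Euler's criterion: (57/97) ≡ 57^48 (mod 97).
57^2 ≡ 48 (mod 97)
57^4 ≡ 73 (mod 97)
57^8 ≡ 91 (mod 97)
57^16 ≡ 36 (mod 97)
57^32 ≡ 35 (mod 97)
57^48 = 57^(32+16) ≡ 96 (mod 97).
Result is 96 ≡ −1, so (57/97) = −1.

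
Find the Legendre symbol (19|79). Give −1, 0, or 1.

1

Euler's criterion: (19/79) ≡ 19^39 (mod 79).
19^2 ≡ 45 (mod 79)
19^4 ≡ 50 (mod 79)
19^8 ≡ 51 (mod 79)
19^16 ≡ 73 (mod 79)
19^32 ≡ 36 (mod 79)
19^39 = 19^(32+4+2+1) ≡ 1 (mod 79).
Result is 1, so (19/79) = 1.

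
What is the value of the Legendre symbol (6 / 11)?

-1

Pull out 2: since 11 ≡ 3 (mod 8), (2/11) = -1.
Reciprocity: 3 ≡ 3 and 11 ≡ 3 (mod 4), so (3/11) = −(11/3).
Reduce top mod 3: now compute (2/3).
Pull out 2: since 3 ≡ 3 (mod 8), (2/3) = -1.
Reached (1/3) = 1. Collecting the sign flips along the way, the symbol is -1.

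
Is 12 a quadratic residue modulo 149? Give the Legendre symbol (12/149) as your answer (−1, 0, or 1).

Euler's criterion: (12/149) ≡ 12^74 (mod 149).
12^2 ≡ 144 (mod 149)
12^4 ≡ 25 (mod 149)
12^8 ≡ 29 (mod 149)
12^16 ≡ 96 (mod 149)
12^32 ≡ 127 (mod 149)
12^64 ≡ 37 (mod 149)
12^74 = 12^(64+8+2) ≡ 148 (mod 149).
Result is 148 ≡ −1, so (12/149) = −1.

-1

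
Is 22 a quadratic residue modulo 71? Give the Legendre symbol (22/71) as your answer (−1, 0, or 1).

Pull out 2: since 71 ≡ 7 (mod 8), (2/71) = +1.
Reciprocity: 11 ≡ 3 and 71 ≡ 3 (mod 4), so (11/71) = −(71/11).
Reduce top mod 11: now compute (5/11).
Reciprocity: 5 ≡ 1 and 11 ≡ 3 (mod 4), so (5/11) = +(11/5).
Reduce top mod 5: now compute (1/5).
Reached (1/5) = 1. Collecting the sign flips along the way, the symbol is -1.

-1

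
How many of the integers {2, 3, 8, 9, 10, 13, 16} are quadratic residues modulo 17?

5

(2/17) = +1 → QR.
(3/17) = -1 → non-residue.
(8/17) = +1 → QR.
(9/17) = +1 → QR.
(10/17) = -1 → non-residue.
(13/17) = +1 → QR.
(16/17) = +1 → QR.
Total quadratic residues among the 7: 5.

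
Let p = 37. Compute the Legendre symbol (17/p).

Euler's criterion: (17/37) ≡ 17^18 (mod 37).
17^2 ≡ 30 (mod 37)
17^4 ≡ 12 (mod 37)
17^8 ≡ 33 (mod 37)
17^16 ≡ 16 (mod 37)
17^18 = 17^(16+2) ≡ 36 (mod 37).
Result is 36 ≡ −1, so (17/37) = −1.

-1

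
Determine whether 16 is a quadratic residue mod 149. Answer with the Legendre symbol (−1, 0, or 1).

Euler's criterion: (16/149) ≡ 16^74 (mod 149).
16^2 ≡ 107 (mod 149)
16^4 ≡ 125 (mod 149)
16^8 ≡ 129 (mod 149)
16^16 ≡ 102 (mod 149)
16^32 ≡ 123 (mod 149)
16^64 ≡ 80 (mod 149)
16^74 = 16^(64+8+2) ≡ 1 (mod 149).
Result is 1, so (16/149) = 1.

1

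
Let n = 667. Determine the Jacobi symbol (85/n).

Reciprocity: 85 ≡ 1 and 667 ≡ 3 (mod 4), so (85/667) = +(667/85).
Reduce top mod 85: now compute (72/85).
Pull out 2^3: since 85 ≡ 5 (mod 8), (2/85) = -1, so (2/85)^3 = -1.
Reciprocity: 9 ≡ 1 and 85 ≡ 1 (mod 4), so (9/85) = +(85/9).
Reduce top mod 9: now compute (4/9).
Pull out 2^2: since 9 ≡ 1 (mod 8), (2/9) = +1, so (2/9)^2 = +1.
Reached (1/9) = 1. Collecting the sign flips along the way, the symbol is -1.

-1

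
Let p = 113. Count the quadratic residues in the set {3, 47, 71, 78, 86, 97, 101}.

(3/113) = -1 → non-residue.
(47/113) = -1 → non-residue.
(71/113) = -1 → non-residue.
(78/113) = -1 → non-residue.
(86/113) = -1 → non-residue.
(97/113) = +1 → QR.
(101/113) = -1 → non-residue.
Total quadratic residues among the 7: 1.

1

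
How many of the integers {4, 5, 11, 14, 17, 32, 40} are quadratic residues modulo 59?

(4/59) = +1 → QR.
(5/59) = +1 → QR.
(11/59) = -1 → non-residue.
(14/59) = -1 → non-residue.
(17/59) = +1 → QR.
(32/59) = -1 → non-residue.
(40/59) = -1 → non-residue.
Total quadratic residues among the 7: 3.

3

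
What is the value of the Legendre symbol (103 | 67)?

First reduce: 103 ≡ 36 (mod 67).
Pull out 2^2: since 67 ≡ 3 (mod 8), (2/67) = -1, so (2/67)^2 = +1.
Reciprocity: 9 ≡ 1 and 67 ≡ 3 (mod 4), so (9/67) = +(67/9).
Reduce top mod 9: now compute (4/9).
Pull out 2^2: since 9 ≡ 1 (mod 8), (2/9) = +1, so (2/9)^2 = +1.
Reached (1/9) = 1. Collecting the sign flips along the way, the symbol is +1.

1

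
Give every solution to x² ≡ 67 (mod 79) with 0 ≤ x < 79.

15, 64

Since 79 ≡ 3 (mod 4), a square root of 67 is 67^((79+1)/4) = 67^20 mod 79.
Repeated squaring: 67^2≡65, 67^4≡38, 67^8≡22, 67^16≡10 (mod 79).
67^20 = 67^(16+4) ≡ 64 (mod 79).
Check: 64² = 4096 ≡ 67 (mod 79). The two roots are 15 and 64.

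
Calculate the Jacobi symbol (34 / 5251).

Pull out 2: since 5251 ≡ 3 (mod 8), (2/5251) = -1.
Reciprocity: 17 ≡ 1 and 5251 ≡ 3 (mod 4), so (17/5251) = +(5251/17).
Reduce top mod 17: now compute (15/17).
Reciprocity: 15 ≡ 3 and 17 ≡ 1 (mod 4), so (15/17) = +(17/15).
Reduce top mod 15: now compute (2/15).
Pull out 2: since 15 ≡ 7 (mod 8), (2/15) = +1.
Reached (1/15) = 1. Collecting the sign flips along the way, the symbol is -1.

-1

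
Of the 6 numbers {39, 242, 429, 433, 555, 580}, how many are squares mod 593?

3

(39/593) = +1 → QR.
(242/593) = +1 → QR.
(429/593) = -1 → non-residue.
(433/593) = -1 → non-residue.
(555/593) = +1 → QR.
(580/593) = -1 → non-residue.
Total quadratic residues among the 6: 3.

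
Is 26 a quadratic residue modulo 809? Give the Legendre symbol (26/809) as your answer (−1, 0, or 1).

1

Euler's criterion: (26/809) ≡ 26^404 (mod 809).
26^2 ≡ 676 (mod 809)
26^4 ≡ 700 (mod 809)
26^8 ≡ 555 (mod 809)
26^16 ≡ 605 (mod 809)
26^32 ≡ 357 (mod 809)
26^64 ≡ 436 (mod 809)
26^128 ≡ 790 (mod 809)
26^256 ≡ 361 (mod 809)
26^404 = 26^(256+128+16+4) ≡ 1 (mod 809).
Result is 1, so (26/809) = 1.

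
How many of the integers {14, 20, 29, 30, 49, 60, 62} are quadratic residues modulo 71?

5

(14/71) = -1 → non-residue.
(20/71) = +1 → QR.
(29/71) = +1 → QR.
(30/71) = +1 → QR.
(49/71) = +1 → QR.
(60/71) = +1 → QR.
(62/71) = -1 → non-residue.
Total quadratic residues among the 7: 5.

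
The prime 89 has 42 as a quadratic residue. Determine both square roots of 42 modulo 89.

89 ≡ 1 (mod 4), so we find a root by search.
Trying successive values, 24² = 576 ≡ 42 (mod 89). The other root is 89 − 24 = 65.

24, 65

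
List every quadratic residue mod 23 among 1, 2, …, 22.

Square k = 1,…,11 (k and 23−k give the same square):
1²=1, 2²=4, 3²=9, 4²=16, 5²≡2, 6²≡13, 7²≡3, 8²≡18, 9²≡12, 10²≡8, 11²≡6 (mod 23).
So the quadratic residues mod 23 are {1, 2, 3, 4, 6, 8, 9, 12, 13, 16, 18}.

1,2,3,4,6,8,9,12,13,16,18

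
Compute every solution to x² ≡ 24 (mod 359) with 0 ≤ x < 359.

Since 359 ≡ 3 (mod 4), a square root of 24 is 24^((359+1)/4) = 24^90 mod 359.
Repeated squaring: 24^2≡217, 24^4≡60, 24^8≡10, 24^16≡100, 24^32≡307, 24^64≡191 (mod 359).
24^90 = 24^(64+16+8+2) ≡ 91 (mod 359).
Check: 91² = 8281 ≡ 24 (mod 359). The two roots are 91 and 268.

91, 268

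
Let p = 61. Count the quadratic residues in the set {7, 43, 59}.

(7/61) = -1 → non-residue.
(43/61) = -1 → non-residue.
(59/61) = -1 → non-residue.
Total quadratic residues among the 3: 0.

0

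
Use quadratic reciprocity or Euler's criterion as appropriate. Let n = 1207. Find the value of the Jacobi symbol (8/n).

Pull out 2^3: since 1207 ≡ 7 (mod 8), (2/1207) = +1, so (2/1207)^3 = +1.
Reached (1/1207) = 1. Collecting the sign flips along the way, the symbol is +1.

1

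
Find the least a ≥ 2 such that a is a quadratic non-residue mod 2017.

5

(2/2017) = +1, so 2 is a residue.
(3/2017) = +1, so 3 is a residue.
(4/2017) = +1, so 4 is a residue.
(5/2017) = −1, so 5 is the smallest positive non-residue mod 2017.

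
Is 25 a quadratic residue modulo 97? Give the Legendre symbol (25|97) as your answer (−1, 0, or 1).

Reciprocity: 25 ≡ 1 and 97 ≡ 1 (mod 4), so (25/97) = +(97/25).
Reduce top mod 25: now compute (22/25).
Pull out 2: since 25 ≡ 1 (mod 8), (2/25) = +1.
Reciprocity: 11 ≡ 3 and 25 ≡ 1 (mod 4), so (11/25) = +(25/11).
Reduce top mod 11: now compute (3/11).
Reciprocity: 3 ≡ 3 and 11 ≡ 3 (mod 4), so (3/11) = −(11/3).
Reduce top mod 3: now compute (2/3).
Pull out 2: since 3 ≡ 3 (mod 8), (2/3) = -1.
Reached (1/3) = 1. Collecting the sign flips along the way, the symbol is +1.

1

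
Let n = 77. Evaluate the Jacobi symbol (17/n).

Reciprocity: 17 ≡ 1 and 77 ≡ 1 (mod 4), so (17/77) = +(77/17).
Reduce top mod 17: now compute (9/17).
Reciprocity: 9 ≡ 1 and 17 ≡ 1 (mod 4), so (9/17) = +(17/9).
Reduce top mod 9: now compute (8/9).
Pull out 2^3: since 9 ≡ 1 (mod 8), (2/9) = +1, so (2/9)^3 = +1.
Reached (1/9) = 1. Collecting the sign flips along the way, the symbol is +1.

1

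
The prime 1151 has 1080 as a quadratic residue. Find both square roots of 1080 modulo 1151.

256, 895

Since 1151 ≡ 3 (mod 4), a square root of 1080 is 1080^((1151+1)/4) = 1080^288 mod 1151.
Repeated squaring: 1080^2≡437, 1080^4≡1054, 1080^8≡201, 1080^16≡116, 1080^32≡795, 1080^64≡126, 1080^128≡913, 1080^256≡245 (mod 1151).
1080^288 = 1080^(256+32) ≡ 256 (mod 1151).
Check: 256² = 65536 ≡ 1080 (mod 1151). The two roots are 256 and 895.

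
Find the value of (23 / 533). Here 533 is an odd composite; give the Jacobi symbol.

Reciprocity: 23 ≡ 3 and 533 ≡ 1 (mod 4), so (23/533) = +(533/23).
Reduce top mod 23: now compute (4/23).
Pull out 2^2: since 23 ≡ 7 (mod 8), (2/23) = +1, so (2/23)^2 = +1.
Reached (1/23) = 1. Collecting the sign flips along the way, the symbol is +1.

1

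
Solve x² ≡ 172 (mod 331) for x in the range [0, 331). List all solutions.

Since 331 ≡ 3 (mod 4), a square root of 172 is 172^((331+1)/4) = 172^83 mod 331.
Repeated squaring: 172^2≡125, 172^4≡68, 172^8≡321, 172^16≡100, 172^32≡70, 172^64≡266 (mod 331).
172^83 = 172^(64+16+2+1) ≡ 186 (mod 331).
Check: 186² = 34596 ≡ 172 (mod 331). The two roots are 145 and 186.

145, 186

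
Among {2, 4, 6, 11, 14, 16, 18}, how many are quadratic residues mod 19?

4

(2/19) = -1 → non-residue.
(4/19) = +1 → QR.
(6/19) = +1 → QR.
(11/19) = +1 → QR.
(14/19) = -1 → non-residue.
(16/19) = +1 → QR.
(18/19) = -1 → non-residue.
Total quadratic residues among the 7: 4.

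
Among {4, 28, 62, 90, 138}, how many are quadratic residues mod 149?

(4/149) = +1 → QR.
(28/149) = +1 → QR.
(62/149) = -1 → non-residue.
(90/149) = -1 → non-residue.
(138/149) = -1 → non-residue.
Total quadratic residues among the 5: 2.

2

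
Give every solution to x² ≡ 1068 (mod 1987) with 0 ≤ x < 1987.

891, 1096

Since 1987 ≡ 3 (mod 4), a square root of 1068 is 1068^((1987+1)/4) = 1068^497 mod 1987.
Repeated squaring: 1068^2≡86, 1068^4≡1435, 1068^8≡693, 1068^16≡1382, 1068^32≡417, 1068^64≡1020, 1068^128≡1199, 1068^256≡1000 (mod 1987).
1068^497 = 1068^(256+128+64+32+16+1) ≡ 891 (mod 1987).
Check: 891² = 793881 ≡ 1068 (mod 1987). The two roots are 891 and 1096.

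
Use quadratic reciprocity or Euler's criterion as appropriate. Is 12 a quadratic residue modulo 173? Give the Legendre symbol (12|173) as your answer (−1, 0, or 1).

-1

Pull out 2^2: since 173 ≡ 5 (mod 8), (2/173) = -1, so (2/173)^2 = +1.
Reciprocity: 3 ≡ 3 and 173 ≡ 1 (mod 4), so (3/173) = +(173/3).
Reduce top mod 3: now compute (2/3).
Pull out 2: since 3 ≡ 3 (mod 8), (2/3) = -1.
Reached (1/3) = 1. Collecting the sign flips along the way, the symbol is -1.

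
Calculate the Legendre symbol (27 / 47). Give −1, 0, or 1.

1

Reciprocity: 27 ≡ 3 and 47 ≡ 3 (mod 4), so (27/47) = −(47/27).
Reduce top mod 27: now compute (20/27).
Pull out 2^2: since 27 ≡ 3 (mod 8), (2/27) = -1, so (2/27)^2 = +1.
Reciprocity: 5 ≡ 1 and 27 ≡ 3 (mod 4), so (5/27) = +(27/5).
Reduce top mod 5: now compute (2/5).
Pull out 2: since 5 ≡ 5 (mod 8), (2/5) = -1.
Reached (1/5) = 1. Collecting the sign flips along the way, the symbol is +1.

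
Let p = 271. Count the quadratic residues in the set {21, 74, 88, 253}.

(21/271) = -1 → non-residue.
(74/271) = +1 → QR.
(88/271) = +1 → QR.
(253/271) = -1 → non-residue.
Total quadratic residues among the 4: 2.

2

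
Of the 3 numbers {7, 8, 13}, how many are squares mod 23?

(7/23) = -1 → non-residue.
(8/23) = +1 → QR.
(13/23) = +1 → QR.
Total quadratic residues among the 3: 2.

2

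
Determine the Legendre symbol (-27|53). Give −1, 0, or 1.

-1

Euler's criterion: (-27/53) ≡ 26^26 (mod 53).
26^2 ≡ 40 (mod 53)
26^4 ≡ 10 (mod 53)
26^8 ≡ 47 (mod 53)
26^16 ≡ 36 (mod 53)
26^26 = 26^(16+8+2) ≡ 52 (mod 53).
Result is 52 ≡ −1, so (-27/53) = −1.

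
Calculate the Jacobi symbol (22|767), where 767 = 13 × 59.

Pull out 2: since 767 ≡ 7 (mod 8), (2/767) = +1.
Reciprocity: 11 ≡ 3 and 767 ≡ 3 (mod 4), so (11/767) = −(767/11).
Reduce top mod 11: now compute (8/11).
Pull out 2^3: since 11 ≡ 3 (mod 8), (2/11) = -1, so (2/11)^3 = -1.
Reached (1/11) = 1. Collecting the sign flips along the way, the symbol is +1.

1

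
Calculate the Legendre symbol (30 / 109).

-1

Pull out 2: since 109 ≡ 5 (mod 8), (2/109) = -1.
Reciprocity: 15 ≡ 3 and 109 ≡ 1 (mod 4), so (15/109) = +(109/15).
Reduce top mod 15: now compute (4/15).
Pull out 2^2: since 15 ≡ 7 (mod 8), (2/15) = +1, so (2/15)^2 = +1.
Reached (1/15) = 1. Collecting the sign flips along the way, the symbol is -1.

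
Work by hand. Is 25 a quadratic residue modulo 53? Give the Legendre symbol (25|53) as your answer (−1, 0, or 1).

1

Reciprocity: 25 ≡ 1 and 53 ≡ 1 (mod 4), so (25/53) = +(53/25).
Reduce top mod 25: now compute (3/25).
Reciprocity: 3 ≡ 3 and 25 ≡ 1 (mod 4), so (3/25) = +(25/3).
Reduce top mod 3: now compute (1/3).
Reached (1/3) = 1. Collecting the sign flips along the way, the symbol is +1.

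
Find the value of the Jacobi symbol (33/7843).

0

Reciprocity: 33 ≡ 1 and 7843 ≡ 3 (mod 4), so (33/7843) = +(7843/33).
Reduce top mod 33: now compute (22/33).
Pull out 2: since 33 ≡ 1 (mod 8), (2/33) = +1.
Reciprocity: 11 ≡ 3 and 33 ≡ 1 (mod 4), so (11/33) = +(33/11).
Reduce top mod 11: now compute (0/11).
Top reduces to 0: gcd > 1, so the symbol is 0.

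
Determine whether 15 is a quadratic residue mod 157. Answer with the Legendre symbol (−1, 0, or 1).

Reciprocity: 15 ≡ 3 and 157 ≡ 1 (mod 4), so (15/157) = +(157/15).
Reduce top mod 15: now compute (7/15).
Reciprocity: 7 ≡ 3 and 15 ≡ 3 (mod 4), so (7/15) = −(15/7).
Reduce top mod 7: now compute (1/7).
Reached (1/7) = 1. Collecting the sign flips along the way, the symbol is -1.

-1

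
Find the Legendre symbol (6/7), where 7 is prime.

Euler's criterion: (6/7) ≡ 6^3 (mod 7).
6^2 ≡ 1 (mod 7)
6^3 = 6^(2+1) ≡ 6 (mod 7).
Result is 6 ≡ −1, so (6/7) = −1.

-1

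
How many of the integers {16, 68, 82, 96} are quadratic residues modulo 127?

3

(16/127) = +1 → QR.
(68/127) = +1 → QR.
(82/127) = +1 → QR.
(96/127) = -1 → non-residue.
Total quadratic residues among the 4: 3.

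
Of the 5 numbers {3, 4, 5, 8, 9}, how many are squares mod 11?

(3/11) = +1 → QR.
(4/11) = +1 → QR.
(5/11) = +1 → QR.
(8/11) = -1 → non-residue.
(9/11) = +1 → QR.
Total quadratic residues among the 5: 4.

4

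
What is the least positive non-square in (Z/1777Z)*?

(2/1777) = +1, so 2 is a residue.
(3/1777) = +1, so 3 is a residue.
(4/1777) = +1, so 4 is a residue.
(5/1777) = −1, so 5 is the smallest positive non-residue mod 1777.

5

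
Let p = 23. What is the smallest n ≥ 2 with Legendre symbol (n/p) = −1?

5

(2/23) = +1, so 2 is a residue.
(3/23) = +1, so 3 is a residue.
(4/23) = +1, so 4 is a residue.
(5/23) = −1, so 5 is the smallest positive non-residue mod 23.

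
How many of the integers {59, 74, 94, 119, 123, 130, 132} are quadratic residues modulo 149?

4

(59/149) = -1 → non-residue.
(74/149) = -1 → non-residue.
(94/149) = -1 → non-residue.
(119/149) = +1 → QR.
(123/149) = +1 → QR.
(130/149) = +1 → QR.
(132/149) = +1 → QR.
Total quadratic residues among the 7: 4.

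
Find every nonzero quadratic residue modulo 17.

Square k = 1,…,8 (k and 17−k give the same square):
1²=1, 2²=4, 3²=9, 4²=16, 5²≡8, 6²≡2, 7²≡15, 8²≡13 (mod 17).
So the quadratic residues mod 17 are {1, 2, 4, 8, 9, 13, 15, 16}.

1, 2, 4, 8, 9, 13, 15, 16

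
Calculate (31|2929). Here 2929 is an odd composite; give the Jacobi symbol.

Reciprocity: 31 ≡ 3 and 2929 ≡ 1 (mod 4), so (31/2929) = +(2929/31).
Reduce top mod 31: now compute (15/31).
Reciprocity: 15 ≡ 3 and 31 ≡ 3 (mod 4), so (15/31) = −(31/15).
Reduce top mod 15: now compute (1/15).
Reached (1/15) = 1. Collecting the sign flips along the way, the symbol is -1.

-1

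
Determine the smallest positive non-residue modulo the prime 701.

2

(2/701) = −1, so 2 is the smallest positive non-residue mod 701.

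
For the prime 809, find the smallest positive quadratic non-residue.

(2/809) = +1, so 2 is a residue.
(3/809) = −1, so 3 is the smallest positive non-residue mod 809.

3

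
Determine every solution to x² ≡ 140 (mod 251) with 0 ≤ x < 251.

89, 162

Since 251 ≡ 3 (mod 4), a square root of 140 is 140^((251+1)/4) = 140^63 mod 251.
Repeated squaring: 140^2≡22, 140^4≡233, 140^8≡73, 140^16≡58, 140^32≡101 (mod 251).
140^63 = 140^(32+16+8+4+2+1) ≡ 89 (mod 251).
Check: 89² = 7921 ≡ 140 (mod 251). The two roots are 89 and 162.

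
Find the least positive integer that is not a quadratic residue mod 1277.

(2/1277) = −1, so 2 is the smallest positive non-residue mod 1277.

2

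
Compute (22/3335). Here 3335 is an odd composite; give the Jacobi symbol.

1

Pull out 2: since 3335 ≡ 7 (mod 8), (2/3335) = +1.
Reciprocity: 11 ≡ 3 and 3335 ≡ 3 (mod 4), so (11/3335) = −(3335/11).
Reduce top mod 11: now compute (2/11).
Pull out 2: since 11 ≡ 3 (mod 8), (2/11) = -1.
Reached (1/11) = 1. Collecting the sign flips along the way, the symbol is +1.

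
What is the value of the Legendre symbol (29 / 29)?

0

First reduce: 29 ≡ 0 (mod 29).
Top reduces to 0: gcd > 1, so the symbol is 0.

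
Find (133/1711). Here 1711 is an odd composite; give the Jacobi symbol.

-1

Reciprocity: 133 ≡ 1 and 1711 ≡ 3 (mod 4), so (133/1711) = +(1711/133).
Reduce top mod 133: now compute (115/133).
Reciprocity: 115 ≡ 3 and 133 ≡ 1 (mod 4), so (115/133) = +(133/115).
Reduce top mod 115: now compute (18/115).
Pull out 2: since 115 ≡ 3 (mod 8), (2/115) = -1.
Reciprocity: 9 ≡ 1 and 115 ≡ 3 (mod 4), so (9/115) = +(115/9).
Reduce top mod 9: now compute (7/9).
Reciprocity: 7 ≡ 3 and 9 ≡ 1 (mod 4), so (7/9) = +(9/7).
Reduce top mod 7: now compute (2/7).
Pull out 2: since 7 ≡ 7 (mod 8), (2/7) = +1.
Reached (1/7) = 1. Collecting the sign flips along the way, the symbol is -1.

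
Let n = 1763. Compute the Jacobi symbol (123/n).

0

Reciprocity: 123 ≡ 3 and 1763 ≡ 3 (mod 4), so (123/1763) = −(1763/123).
Reduce top mod 123: now compute (41/123).
Reciprocity: 41 ≡ 1 and 123 ≡ 3 (mod 4), so (41/123) = +(123/41).
Reduce top mod 41: now compute (0/41).
Top reduces to 0: gcd > 1, so the symbol is 0.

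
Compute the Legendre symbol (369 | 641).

Reciprocity: 369 ≡ 1 and 641 ≡ 1 (mod 4), so (369/641) = +(641/369).
Reduce top mod 369: now compute (272/369).
Pull out 2^4: since 369 ≡ 1 (mod 8), (2/369) = +1, so (2/369)^4 = +1.
Reciprocity: 17 ≡ 1 and 369 ≡ 1 (mod 4), so (17/369) = +(369/17).
Reduce top mod 17: now compute (12/17).
Pull out 2^2: since 17 ≡ 1 (mod 8), (2/17) = +1, so (2/17)^2 = +1.
Reciprocity: 3 ≡ 3 and 17 ≡ 1 (mod 4), so (3/17) = +(17/3).
Reduce top mod 3: now compute (2/3).
Pull out 2: since 3 ≡ 3 (mod 8), (2/3) = -1.
Reached (1/3) = 1. Collecting the sign flips along the way, the symbol is -1.

-1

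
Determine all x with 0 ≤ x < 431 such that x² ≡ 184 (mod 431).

132, 299

Since 431 ≡ 3 (mod 4), a square root of 184 is 184^((431+1)/4) = 184^108 mod 431.
Repeated squaring: 184^2≡238, 184^4≡183, 184^8≡302, 184^16≡263, 184^32≡209, 184^64≡150 (mod 431).
184^108 = 184^(64+32+8+4) ≡ 132 (mod 431).
Check: 132² = 17424 ≡ 184 (mod 431). The two roots are 132 and 299.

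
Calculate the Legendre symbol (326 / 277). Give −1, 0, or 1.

Euler's criterion: (326/277) ≡ 49^138 (mod 277).
49^2 ≡ 185 (mod 277)
49^4 ≡ 154 (mod 277)
49^8 ≡ 171 (mod 277)
49^16 ≡ 156 (mod 277)
49^32 ≡ 237 (mod 277)
49^64 ≡ 215 (mod 277)
49^128 ≡ 243 (mod 277)
49^138 = 49^(128+8+2) ≡ 1 (mod 277).
Result is 1, so (326/277) = 1.

1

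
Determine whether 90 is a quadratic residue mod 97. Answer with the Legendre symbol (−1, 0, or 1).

Pull out 2: since 97 ≡ 1 (mod 8), (2/97) = +1.
Reciprocity: 45 ≡ 1 and 97 ≡ 1 (mod 4), so (45/97) = +(97/45).
Reduce top mod 45: now compute (7/45).
Reciprocity: 7 ≡ 3 and 45 ≡ 1 (mod 4), so (7/45) = +(45/7).
Reduce top mod 7: now compute (3/7).
Reciprocity: 3 ≡ 3 and 7 ≡ 3 (mod 4), so (3/7) = −(7/3).
Reduce top mod 3: now compute (1/3).
Reached (1/3) = 1. Collecting the sign flips along the way, the symbol is -1.

-1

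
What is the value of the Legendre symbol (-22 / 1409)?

1

First reduce: -22 ≡ 1387 (mod 1409).
Reciprocity: 1387 ≡ 3 and 1409 ≡ 1 (mod 4), so (1387/1409) = +(1409/1387).
Reduce top mod 1387: now compute (22/1387).
Pull out 2: since 1387 ≡ 3 (mod 8), (2/1387) = -1.
Reciprocity: 11 ≡ 3 and 1387 ≡ 3 (mod 4), so (11/1387) = −(1387/11).
Reduce top mod 11: now compute (1/11).
Reached (1/11) = 1. Collecting the sign flips along the way, the symbol is +1.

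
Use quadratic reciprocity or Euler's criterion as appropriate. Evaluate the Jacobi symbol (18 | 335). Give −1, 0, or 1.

1

Pull out 2: since 335 ≡ 7 (mod 8), (2/335) = +1.
Reciprocity: 9 ≡ 1 and 335 ≡ 3 (mod 4), so (9/335) = +(335/9).
Reduce top mod 9: now compute (2/9).
Pull out 2: since 9 ≡ 1 (mod 8), (2/9) = +1.
Reached (1/9) = 1. Collecting the sign flips along the way, the symbol is +1.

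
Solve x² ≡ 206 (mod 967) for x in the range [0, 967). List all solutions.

71, 896

Since 967 ≡ 3 (mod 4), a square root of 206 is 206^((967+1)/4) = 206^242 mod 967.
Repeated squaring: 206^2≡855, 206^4≡940, 206^8≡729, 206^16≡558, 206^32≡957, 206^64≡100, 206^128≡330 (mod 967).
206^242 = 206^(128+64+32+16+2) ≡ 71 (mod 967).
Check: 71² = 5041 ≡ 206 (mod 967). The two roots are 71 and 896.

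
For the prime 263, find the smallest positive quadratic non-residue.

5

(2/263) = +1, so 2 is a residue.
(3/263) = +1, so 3 is a residue.
(4/263) = +1, so 4 is a residue.
(5/263) = −1, so 5 is the smallest positive non-residue mod 263.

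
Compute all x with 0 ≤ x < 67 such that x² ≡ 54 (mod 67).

11, 56

Since 67 ≡ 3 (mod 4), a square root of 54 is 54^((67+1)/4) = 54^17 mod 67.
Repeated squaring: 54^2≡35, 54^4≡19, 54^8≡26, 54^16≡6 (mod 67).
54^17 = 54^(16+1) ≡ 56 (mod 67).
Check: 56² = 3136 ≡ 54 (mod 67). The two roots are 11 and 56.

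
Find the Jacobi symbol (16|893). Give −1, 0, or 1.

1

Pull out 2^4: since 893 ≡ 5 (mod 8), (2/893) = -1, so (2/893)^4 = +1.
Reached (1/893) = 1. Collecting the sign flips along the way, the symbol is +1.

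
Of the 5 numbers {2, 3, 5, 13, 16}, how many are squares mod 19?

2

(2/19) = -1 → non-residue.
(3/19) = -1 → non-residue.
(5/19) = +1 → QR.
(13/19) = -1 → non-residue.
(16/19) = +1 → QR.
Total quadratic residues among the 5: 2.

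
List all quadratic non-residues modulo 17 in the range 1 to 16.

3 5 6 7 10 11 12 14

Square k = 1,…,8 (k and 17−k give the same square):
1²=1, 2²=4, 3²=9, 4²=16, 5²≡8, 6²≡2, 7²≡15, 8²≡13 (mod 17).
The residues are {1, 2, 4, 8, 9, 13, 15, 16}; the non-residues are the remaining 8 nonzero classes.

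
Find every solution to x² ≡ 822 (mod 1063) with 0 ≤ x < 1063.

121, 942

Since 1063 ≡ 3 (mod 4), a square root of 822 is 822^((1063+1)/4) = 822^266 mod 1063.
Repeated squaring: 822^2≡679, 822^4≡762, 822^8≡246, 822^16≡988, 822^32≡310, 822^64≡430, 822^128≡1001, 822^256≡655 (mod 1063).
822^266 = 822^(256+8+2) ≡ 121 (mod 1063).
Check: 121² = 14641 ≡ 822 (mod 1063). The two roots are 121 and 942.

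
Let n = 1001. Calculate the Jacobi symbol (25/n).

Reciprocity: 25 ≡ 1 and 1001 ≡ 1 (mod 4), so (25/1001) = +(1001/25).
Reduce top mod 25: now compute (1/25).
Reached (1/25) = 1. Collecting the sign flips along the way, the symbol is +1.

1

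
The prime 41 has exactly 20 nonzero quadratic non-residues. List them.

Square k = 1,…,20 (k and 41−k give the same square):
1²=1, 2²=4, 3²=9, 4²=16, 5²=25, 6²=36, 7²≡8, 8²≡23, 9²≡40, 10²≡18, 11²≡39, 12²≡21, 13²≡5, 14²≡32, 15²≡20, 16²≡10, 17²≡2, 18²≡37, 19²≡33, 20²≡31 (mod 41).
The residues are {1, 2, 4, 5, 8, 9, 10, 16, 18, 20, 21, 23, 25, 31, 32, 33, 36, 37, 39, 40}; the non-residues are the remaining 20 nonzero classes.

3, 6, 7, 11, 12, 13, 14, 15, 17, 19, 22, 24, 26, 27, 28, 29, 30, 34, 35, 38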